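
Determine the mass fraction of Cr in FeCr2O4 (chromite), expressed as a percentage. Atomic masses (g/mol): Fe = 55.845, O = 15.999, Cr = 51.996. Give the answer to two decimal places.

Molar mass of FeCr2O4: 1×55.845 + 2×51.996 + 4×15.999 = 223.833 g/mol.
Mass of Cr per formula unit: 2 × 51.996 = 103.992 g.
Weight fraction Cr = 103.992 / 223.833 = 0.4646.

46.46 weight percent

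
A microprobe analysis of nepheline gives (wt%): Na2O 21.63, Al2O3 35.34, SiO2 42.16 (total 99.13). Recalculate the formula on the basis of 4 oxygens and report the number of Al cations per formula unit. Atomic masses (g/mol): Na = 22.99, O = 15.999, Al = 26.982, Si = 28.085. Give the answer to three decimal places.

0.993 Al apfu

Na2O (M=61.979): mol = 0.34899; Na = 0.69798, O = 0.34899.
Al2O3 (M=101.961): mol = 0.34660; Al = 0.69320, O = 1.03980.
SiO2 (M=60.083): mol = 0.70170; Si = 0.70170, O = 1.40340.
ΣO = 2.79219; factor = 4/ΣO = 1.43257.
Al apfu = 0.69320 × 1.43257 = 0.993.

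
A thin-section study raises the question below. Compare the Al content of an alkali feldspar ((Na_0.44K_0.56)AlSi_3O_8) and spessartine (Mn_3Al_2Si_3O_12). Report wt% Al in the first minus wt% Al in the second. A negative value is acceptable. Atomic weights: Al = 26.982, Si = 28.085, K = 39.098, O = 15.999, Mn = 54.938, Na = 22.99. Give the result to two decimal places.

M((Na_0.44K_0.56)AlSi_3O_8) = 271.239 g/mol, so wt% Al = 26.982/271.239 × 100 = 9.95%.
M(Mn_3Al_2Si_3O_12) = 495.021 g/mol, so wt% Al = 53.964/495.021 × 100 = 10.90%.
9.95 − 10.90 = -0.95 pp.

-0.95 percentage points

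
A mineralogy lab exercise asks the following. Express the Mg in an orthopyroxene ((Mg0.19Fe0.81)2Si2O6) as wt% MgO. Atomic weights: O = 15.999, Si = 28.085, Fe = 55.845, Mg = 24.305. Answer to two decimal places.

Formula mass = 251.869 g/mol.
0.38 Mg → 0.3800 mol MgO per formula unit; M(MgO) = 40.304, so MgO mass = 15.316 g.
15.316/251.869 × 100 = 6.08 wt%.

6.08 wt%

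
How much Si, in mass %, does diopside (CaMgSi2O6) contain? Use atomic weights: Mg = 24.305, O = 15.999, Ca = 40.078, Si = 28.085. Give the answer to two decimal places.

25.94 mass %

Formula mass = 1×40.078 + 1×24.305 + 2×28.085 + 6×15.999 = 216.547 g/mol, of which 56.170 g is Si.
So Si makes up 56.170/216.547 = 0.2594 of the mass, i.e. 25.94%.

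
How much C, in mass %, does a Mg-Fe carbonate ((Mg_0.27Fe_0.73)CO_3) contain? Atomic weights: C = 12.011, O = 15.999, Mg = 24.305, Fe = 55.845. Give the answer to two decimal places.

11.19 mass %

Formula mass = 0.27*24.305 + 0.73*55.845 + 1*12.011 + 3*15.999 = 107.337 g/mol, of which 12.011 g is C.
So C makes up 12.011/107.337 = 0.1119 of the mass, i.e. 11.19%.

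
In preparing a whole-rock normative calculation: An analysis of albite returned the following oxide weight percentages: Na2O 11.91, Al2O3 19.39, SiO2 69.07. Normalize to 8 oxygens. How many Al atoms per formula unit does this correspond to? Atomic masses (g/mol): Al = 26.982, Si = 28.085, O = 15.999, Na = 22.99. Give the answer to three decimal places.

0.994 Al apfu

Na2O: 11.91/61.979 = 0.19216 mol → 0.38432 mol Na, 0.19216 mol O.
Al2O3: 19.39/101.961 = 0.19017 mol → 0.38034 mol Al, 0.57051 mol O.
SiO2: 69.07/60.083 = 1.14958 mol → 1.14958 mol Si, 2.29916 mol O.
Total oxygen = 3.06183 mol. Normalization factor = 8/3.06183 = 2.61282.
Al per 8 O = 0.38034 × 2.61282 = 0.994.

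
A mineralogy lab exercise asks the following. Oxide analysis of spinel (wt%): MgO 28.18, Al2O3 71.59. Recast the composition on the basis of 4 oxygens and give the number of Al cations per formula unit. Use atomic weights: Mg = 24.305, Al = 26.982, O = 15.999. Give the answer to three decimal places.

28.18 wt% MgO ÷ 40.304 g/mol = 0.69919 mol, giving 0.69919 Mg and 0.69919 O.
71.59 wt% Al2O3 ÷ 101.961 g/mol = 0.70213 mol, giving 1.40426 Al and 2.10639 O.
Oxygen sums to 2.80558; scaling by 4/2.80558 = 1.42573 puts the formula on 4 O.
Al: 1.40426 × 1.42573 = 2.002 atoms per formula unit.

2.002 Al apfu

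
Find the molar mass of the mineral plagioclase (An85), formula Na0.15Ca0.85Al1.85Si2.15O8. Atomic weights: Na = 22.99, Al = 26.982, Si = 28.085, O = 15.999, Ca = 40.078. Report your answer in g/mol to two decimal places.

The formula mass is the sum 0.15×22.99 + 0.85×40.078 + 1.85×26.982 + 2.15×28.085 + 8×15.999.

275.81 g/mol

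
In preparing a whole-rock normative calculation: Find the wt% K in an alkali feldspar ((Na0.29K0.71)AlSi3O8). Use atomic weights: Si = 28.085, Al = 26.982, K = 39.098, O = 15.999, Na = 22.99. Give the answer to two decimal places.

Molar mass of (Na0.29K0.71)AlSi3O8: 0.29*22.99 + 0.71*39.098 + 1*26.982 + 3*28.085 + 8*15.999 = 273.656 g/mol.
Mass of K per formula unit: 0.71 × 39.098 = 27.760 g.
Weight fraction K = 27.760 / 273.656 = 0.1014.

10.14 mass %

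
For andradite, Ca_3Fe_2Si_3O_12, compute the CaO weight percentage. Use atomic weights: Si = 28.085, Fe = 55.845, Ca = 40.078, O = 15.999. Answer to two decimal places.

33.11 wt%

M(Ca_3Fe_2Si_3O_12) = 508.167 g/mol; M(CaO) = 56.077 g/mol.
Moles CaO per formula unit = 3 Ca ÷ 1 = 3.0000.
CaO fraction = (3.0000 × 56.077) / 508.167 = 168.231/508.167 = 0.3311.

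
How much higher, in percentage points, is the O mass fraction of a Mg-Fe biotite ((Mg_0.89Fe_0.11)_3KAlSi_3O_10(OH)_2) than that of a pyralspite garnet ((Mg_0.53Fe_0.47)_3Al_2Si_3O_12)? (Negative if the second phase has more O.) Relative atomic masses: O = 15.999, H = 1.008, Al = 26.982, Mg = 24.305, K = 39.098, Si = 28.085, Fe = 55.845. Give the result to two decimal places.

2.00 percentage points

O in (Mg_0.89Fe_0.11)_3KAlSi_3O_10(OH)_2: molar mass 427.662 g/mol; 12×15.999 = 191.988 g → 44.89 wt%.
O in (Mg_0.53Fe_0.47)_3Al_2Si_3O_12: molar mass 447.593 g/mol; 12×15.999 = 191.988 g → 42.89 wt%.
Difference = 44.89 − 42.89 = 2.00 percentage points.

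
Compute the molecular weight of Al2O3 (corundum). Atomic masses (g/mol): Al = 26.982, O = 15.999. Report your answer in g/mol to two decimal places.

M = 2(26.982) + 3(15.999)

101.96 g/mol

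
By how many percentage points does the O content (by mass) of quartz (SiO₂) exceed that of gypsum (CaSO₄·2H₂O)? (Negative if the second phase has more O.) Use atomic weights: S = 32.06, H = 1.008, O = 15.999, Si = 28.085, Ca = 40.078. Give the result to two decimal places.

M(SiO₂) = 60.083 g/mol, so wt% O = 31.998/60.083 × 100 = 53.26%.
M(CaSO₄·2H₂O) = 172.164 g/mol, so wt% O = 95.994/172.164 × 100 = 55.76%.
53.26 − 55.76 = -2.50 pp.

-2.50 percentage points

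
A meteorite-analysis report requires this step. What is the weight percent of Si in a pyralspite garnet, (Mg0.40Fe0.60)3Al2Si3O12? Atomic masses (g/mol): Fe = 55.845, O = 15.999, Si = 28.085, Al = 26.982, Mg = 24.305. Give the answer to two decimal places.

18.32 mass %

Formula mass = 1.20·24.305 + 1.80·55.845 + 2·26.982 + 3·28.085 + 12·15.999 = 459.894 g/mol, of which 84.255 g is Si.
So Si makes up 84.255/459.894 = 0.1832 of the mass, i.e. 18.32%.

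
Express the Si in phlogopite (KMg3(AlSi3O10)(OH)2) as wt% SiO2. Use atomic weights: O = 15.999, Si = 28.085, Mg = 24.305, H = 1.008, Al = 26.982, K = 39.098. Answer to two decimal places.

Formula mass = 417.254 g/mol.
3 Si → 3.0000 mol SiO2 per formula unit; M(SiO2) = 60.083, so SiO2 mass = 180.249 g.
180.249/417.254 × 100 = 43.20 wt%.

43.20 wt%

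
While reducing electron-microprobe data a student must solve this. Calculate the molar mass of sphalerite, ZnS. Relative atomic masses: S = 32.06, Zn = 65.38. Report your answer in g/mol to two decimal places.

97.44 g/mol

Zn: 1 × 65.38 = 65.3800
S: 1 × 32.06 = 32.0600
Summing the contributions gives the formula mass.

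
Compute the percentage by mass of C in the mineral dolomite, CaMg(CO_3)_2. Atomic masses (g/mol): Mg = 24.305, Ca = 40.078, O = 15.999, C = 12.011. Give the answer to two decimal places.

M(CaMg(CO_3)_2) = 184.399 g/mol.
C contributes 2 × 12.011 = 24.022 g per mole.
24.022/184.399 = 0.1303 → 13.03%.

13.03 wt%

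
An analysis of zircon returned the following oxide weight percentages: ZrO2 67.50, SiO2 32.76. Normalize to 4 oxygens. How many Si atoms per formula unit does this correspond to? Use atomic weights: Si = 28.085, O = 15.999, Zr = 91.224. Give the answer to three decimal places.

0.998 Si apfu

ZrO2 (M=123.222): mol = 0.54779; Zr = 0.54779, O = 1.09558.
SiO2 (M=60.083): mol = 0.54525; Si = 0.54525, O = 1.09050.
ΣO = 2.18608; factor = 4/ΣO = 1.82976.
Si apfu = 0.54525 × 1.82976 = 0.998.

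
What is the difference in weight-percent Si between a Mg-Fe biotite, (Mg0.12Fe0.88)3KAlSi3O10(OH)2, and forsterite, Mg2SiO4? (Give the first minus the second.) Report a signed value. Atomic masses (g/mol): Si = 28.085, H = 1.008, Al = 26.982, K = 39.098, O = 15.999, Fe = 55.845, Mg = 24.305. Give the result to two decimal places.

Si in (Mg0.12Fe0.88)3KAlSi3O10(OH)2: molar mass 500.520 g/mol; 3×28.085 = 84.255 g → 16.83 wt%.
Si in Mg2SiO4: molar mass 140.691 g/mol; 1×28.085 = 28.085 g → 19.96 wt%.
Difference = 16.83 − 19.96 = -3.13 percentage points.

-3.13 percentage points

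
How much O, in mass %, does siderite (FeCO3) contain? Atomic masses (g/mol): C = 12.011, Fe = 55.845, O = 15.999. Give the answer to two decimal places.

41.43 mass %

M(FeCO3) = 115.853 g/mol.
O contributes 3 × 15.999 = 47.997 g per mole.
47.997/115.853 = 0.4143 → 41.43%.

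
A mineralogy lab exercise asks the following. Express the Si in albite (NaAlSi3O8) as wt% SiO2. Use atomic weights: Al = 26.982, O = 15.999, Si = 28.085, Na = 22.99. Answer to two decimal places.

Molar mass of NaAlSi3O8 = 1×22.99 + 1×26.982 + 3×28.085 + 8×15.999 = 262.219 g/mol.
Each formula unit contains 3 Si, equivalent to 3/1 = 3.0000 mol SiO2.
M(SiO2) = 1×28.085 + 2×15.999 = 60.083 g/mol.
Mass of SiO2 per formula unit = 3.0000 × 60.083 = 180.249 g.
SiO2 wt% = 180.249 / 262.219 × 100 = 68.74%.

68.74 wt%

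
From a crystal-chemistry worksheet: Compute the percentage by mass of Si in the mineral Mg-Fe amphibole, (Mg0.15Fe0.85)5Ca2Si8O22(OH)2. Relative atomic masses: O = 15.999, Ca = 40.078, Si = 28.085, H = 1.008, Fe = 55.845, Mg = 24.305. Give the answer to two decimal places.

Molar mass of (Mg0.15Fe0.85)5Ca2Si8O22(OH)2: 0.75×24.305 + 4.25×55.845 + 2×40.078 + 8×28.085 + 24×15.999 + 2×1.008 = 946.398 g/mol.
Mass of Si per formula unit: 8 × 28.085 = 224.680 g.
Weight fraction Si = 224.680 / 946.398 = 0.2374.

23.74 mass %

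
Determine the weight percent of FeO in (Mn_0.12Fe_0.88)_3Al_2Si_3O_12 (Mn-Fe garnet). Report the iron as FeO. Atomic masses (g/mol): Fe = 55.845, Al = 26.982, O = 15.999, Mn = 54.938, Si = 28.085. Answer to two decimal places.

38.13 wt%

Formula mass = 497.415 g/mol.
2.64 Fe → 2.6400 mol FeO per formula unit; M(FeO) = 71.844, so FeO mass = 189.668 g.
189.668/497.415 × 100 = 38.13 wt%.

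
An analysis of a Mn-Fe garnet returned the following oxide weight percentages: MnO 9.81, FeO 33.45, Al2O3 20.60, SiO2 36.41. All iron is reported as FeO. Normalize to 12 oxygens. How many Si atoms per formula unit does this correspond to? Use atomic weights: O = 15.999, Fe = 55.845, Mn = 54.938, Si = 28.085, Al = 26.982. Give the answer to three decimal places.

MnO (M=70.937): mol = 0.13829; Mn = 0.13829, O = 0.13829.
FeO (M=71.844): mol = 0.46559; Fe = 0.46559, O = 0.46559.
Al2O3 (M=101.961): mol = 0.20204; Al = 0.40408, O = 0.60612.
SiO2 (M=60.083): mol = 0.60600; Si = 0.60600, O = 1.21200.
ΣO = 2.42200; factor = 12/ΣO = 4.95458.
Si apfu = 0.60600 × 4.95458 = 3.002.

3.002 Si apfu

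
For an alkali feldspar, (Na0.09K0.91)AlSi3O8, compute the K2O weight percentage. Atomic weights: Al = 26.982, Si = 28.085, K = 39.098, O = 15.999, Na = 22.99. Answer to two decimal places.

M((Na0.09K0.91)AlSi3O8) = 276.877 g/mol; M(K2O) = 94.195 g/mol.
Moles K2O per formula unit = 0.91 K ÷ 2 = 0.4550.
K2O fraction = (0.4550 × 94.195) / 276.877 = 42.859/276.877 = 0.1548.

15.48 wt%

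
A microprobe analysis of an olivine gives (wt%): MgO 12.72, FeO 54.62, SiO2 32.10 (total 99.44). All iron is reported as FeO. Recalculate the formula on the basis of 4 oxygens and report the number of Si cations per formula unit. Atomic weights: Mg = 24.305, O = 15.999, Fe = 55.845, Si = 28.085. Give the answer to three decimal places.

0.997 Si apfu

MgO: 12.72/40.304 = 0.31560 mol → 0.31560 mol Mg, 0.31560 mol O.
FeO: 54.62/71.844 = 0.76026 mol → 0.76026 mol Fe, 0.76026 mol O.
SiO2: 32.10/60.083 = 0.53426 mol → 0.53426 mol Si, 1.06852 mol O.
Total oxygen = 2.14438 mol. Normalization factor = 4/2.14438 = 1.86534.
Si per 4 O = 0.53426 × 1.86534 = 0.997.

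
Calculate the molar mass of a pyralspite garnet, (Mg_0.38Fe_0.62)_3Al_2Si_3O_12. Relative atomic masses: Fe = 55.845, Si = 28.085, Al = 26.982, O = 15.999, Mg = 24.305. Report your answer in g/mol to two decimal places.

461.79 g/mol

The formula mass is the sum 1.14(24.305) + 1.86(55.845) + 2(26.982) + 3(28.085) + 12(15.999).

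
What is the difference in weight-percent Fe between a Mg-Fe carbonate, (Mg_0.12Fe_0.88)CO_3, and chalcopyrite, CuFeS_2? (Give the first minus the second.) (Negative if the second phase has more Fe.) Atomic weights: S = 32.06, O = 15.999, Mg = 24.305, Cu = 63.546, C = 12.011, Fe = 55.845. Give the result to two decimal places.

13.42 percentage points

First mineral: 49.144 g Fe in 112.068 g formula = 43.85 wt% Fe.
Second mineral: 55.845 g Fe in 183.511 g formula = 30.43 wt% Fe.
43.85% − 30.43% gives a difference of 13.42 percentage points.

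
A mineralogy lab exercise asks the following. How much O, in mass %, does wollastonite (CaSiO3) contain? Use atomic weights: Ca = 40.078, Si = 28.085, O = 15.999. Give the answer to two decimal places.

M(CaSiO3) = 116.160 g/mol.
O contributes 3 × 15.999 = 47.997 g per mole.
47.997/116.160 = 0.4132 → 41.32%.

41.32 mass %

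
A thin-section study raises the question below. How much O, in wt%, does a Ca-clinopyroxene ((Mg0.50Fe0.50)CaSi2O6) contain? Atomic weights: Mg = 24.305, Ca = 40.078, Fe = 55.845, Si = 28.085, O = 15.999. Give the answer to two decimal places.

Molar mass of (Mg0.50Fe0.50)CaSi2O6: 0.50·24.305 + 0.50·55.845 + 1·40.078 + 2·28.085 + 6·15.999 = 232.317 g/mol.
Mass of O per formula unit: 6 × 15.999 = 95.994 g.
Weight fraction O = 95.994 / 232.317 = 0.4132.

41.32 wt%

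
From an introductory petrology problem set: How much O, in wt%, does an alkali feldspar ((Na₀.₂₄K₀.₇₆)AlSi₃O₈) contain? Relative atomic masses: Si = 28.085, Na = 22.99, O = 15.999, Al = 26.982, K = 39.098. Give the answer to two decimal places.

46.63 wt%

M((Na₀.₂₄K₀.₇₆)AlSi₃O₈) = 274.461 g/mol.
O contributes 8 × 15.999 = 127.992 g per mole.
127.992/274.461 = 0.4663 → 46.63%.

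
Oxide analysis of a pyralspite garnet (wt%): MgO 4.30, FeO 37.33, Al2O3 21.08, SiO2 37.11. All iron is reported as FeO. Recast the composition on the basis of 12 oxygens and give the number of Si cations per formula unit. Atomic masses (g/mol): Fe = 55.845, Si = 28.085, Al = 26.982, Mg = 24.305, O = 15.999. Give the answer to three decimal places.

MgO (M=40.304): mol = 0.10669; Mg = 0.10669, O = 0.10669.
FeO (M=71.844): mol = 0.51960; Fe = 0.51960, O = 0.51960.
Al2O3 (M=101.961): mol = 0.20675; Al = 0.41350, O = 0.62025.
SiO2 (M=60.083): mol = 0.61765; Si = 0.61765, O = 1.23530.
ΣO = 2.48184; factor = 12/ΣO = 4.83512.
Si apfu = 0.61765 × 4.83512 = 2.986.

2.986 Si apfu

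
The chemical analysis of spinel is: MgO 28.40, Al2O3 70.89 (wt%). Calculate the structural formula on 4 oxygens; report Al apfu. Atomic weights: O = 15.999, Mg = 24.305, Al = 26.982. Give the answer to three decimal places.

1.993 Al apfu

MgO: 28.40/40.304 = 0.70464 mol → 0.70464 mol Mg, 0.70464 mol O.
Al2O3: 70.89/101.961 = 0.69527 mol → 1.39054 mol Al, 2.08581 mol O.
Total oxygen = 2.79045 mol. Normalization factor = 4/2.79045 = 1.43346.
Al per 4 O = 1.39054 × 1.43346 = 1.993.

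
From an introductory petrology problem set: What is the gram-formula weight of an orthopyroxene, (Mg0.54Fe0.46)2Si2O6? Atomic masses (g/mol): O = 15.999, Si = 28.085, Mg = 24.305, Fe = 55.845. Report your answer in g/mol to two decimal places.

229.79 g/mol

Mg: 1.08 × 24.305 = 26.2494
Fe: 0.92 × 55.845 = 51.3774
Si: 2 × 28.085 = 56.1700
O: 6 × 15.999 = 95.9940
Summing the contributions gives the formula mass.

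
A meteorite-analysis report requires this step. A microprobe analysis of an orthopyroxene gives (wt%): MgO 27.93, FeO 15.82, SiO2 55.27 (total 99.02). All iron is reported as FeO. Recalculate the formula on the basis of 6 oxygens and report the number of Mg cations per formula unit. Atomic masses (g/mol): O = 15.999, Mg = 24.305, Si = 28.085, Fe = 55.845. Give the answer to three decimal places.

MgO (M=40.304): mol = 0.69298; Mg = 0.69298, O = 0.69298.
FeO (M=71.844): mol = 0.22020; Fe = 0.22020, O = 0.22020.
SiO2 (M=60.083): mol = 0.91989; Si = 0.91989, O = 1.83978.
ΣO = 2.75296; factor = 6/ΣO = 2.17947.
Mg apfu = 0.69298 × 2.17947 = 1.510.

1.510 Mg apfu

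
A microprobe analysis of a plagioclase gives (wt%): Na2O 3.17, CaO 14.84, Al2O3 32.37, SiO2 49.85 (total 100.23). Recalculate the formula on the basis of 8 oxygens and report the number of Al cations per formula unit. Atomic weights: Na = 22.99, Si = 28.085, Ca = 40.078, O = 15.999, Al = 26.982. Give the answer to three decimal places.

1.735 Al apfu

3.17 wt% Na2O ÷ 61.979 g/mol = 0.05115 mol, giving 0.10230 Na and 0.05115 O.
14.84 wt% CaO ÷ 56.077 g/mol = 0.26464 mol, giving 0.26464 Ca and 0.26464 O.
32.37 wt% Al2O3 ÷ 101.961 g/mol = 0.31747 mol, giving 0.63494 Al and 0.95241 O.
49.85 wt% SiO2 ÷ 60.083 g/mol = 0.82969 mol, giving 0.82969 Si and 1.65938 O.
Oxygen sums to 2.92758; scaling by 8/2.92758 = 2.73263 puts the formula on 8 O.
Al: 0.63494 × 2.73263 = 1.735 atoms per formula unit.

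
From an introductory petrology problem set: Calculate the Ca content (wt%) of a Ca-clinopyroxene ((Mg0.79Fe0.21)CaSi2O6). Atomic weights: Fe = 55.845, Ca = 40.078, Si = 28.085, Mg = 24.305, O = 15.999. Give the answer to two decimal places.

17.96 wt%

Formula mass = 0.79×24.305 + 0.21×55.845 + 1×40.078 + 2×28.085 + 6×15.999 = 223.170 g/mol, of which 40.078 g is Ca.
So Ca makes up 40.078/223.170 = 0.1796 of the mass, i.e. 17.96%.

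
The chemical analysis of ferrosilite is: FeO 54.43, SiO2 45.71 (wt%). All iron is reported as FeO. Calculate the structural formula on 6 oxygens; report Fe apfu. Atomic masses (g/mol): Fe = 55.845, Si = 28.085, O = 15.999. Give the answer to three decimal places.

FeO: 54.43/71.844 = 0.75761 mol → 0.75761 mol Fe, 0.75761 mol O.
SiO2: 45.71/60.083 = 0.76078 mol → 0.76078 mol Si, 1.52156 mol O.
Total oxygen = 2.27917 mol. Normalization factor = 6/2.27917 = 2.63254.
Fe per 6 O = 0.75761 × 2.63254 = 1.994.

1.994 Fe apfu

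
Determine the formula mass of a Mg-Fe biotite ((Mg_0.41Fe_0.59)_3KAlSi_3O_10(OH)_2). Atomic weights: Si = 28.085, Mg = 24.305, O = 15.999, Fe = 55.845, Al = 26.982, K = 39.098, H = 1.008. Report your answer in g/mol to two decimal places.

473.08 g/mol

M = 1.23·24.305 + 1.77·55.845 + 1·39.098 + 1·26.982 + 3·28.085 + 12·15.999 + 2·1.008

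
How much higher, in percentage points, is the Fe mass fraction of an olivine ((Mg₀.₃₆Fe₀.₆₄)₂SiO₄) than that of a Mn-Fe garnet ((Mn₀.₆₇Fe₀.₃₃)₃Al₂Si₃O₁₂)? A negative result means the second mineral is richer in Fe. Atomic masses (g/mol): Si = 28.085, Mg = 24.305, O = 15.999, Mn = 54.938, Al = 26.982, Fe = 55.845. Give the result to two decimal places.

M((Mg₀.₃₆Fe₀.₆₄)₂SiO₄) = 181.062 g/mol, so wt% Fe = 71.482/181.062 × 100 = 39.48%.
M((Mn₀.₆₇Fe₀.₃₃)₃Al₂Si₃O₁₂) = 495.919 g/mol, so wt% Fe = 55.287/495.919 × 100 = 11.15%.
39.48 − 11.15 = 28.33 pp.

28.33 percentage points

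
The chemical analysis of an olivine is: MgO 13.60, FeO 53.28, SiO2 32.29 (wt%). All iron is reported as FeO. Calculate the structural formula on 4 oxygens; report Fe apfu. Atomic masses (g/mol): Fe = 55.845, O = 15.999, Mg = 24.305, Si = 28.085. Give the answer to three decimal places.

1.377 Fe apfu

MgO: 13.60/40.304 = 0.33744 mol → 0.33744 mol Mg, 0.33744 mol O.
FeO: 53.28/71.844 = 0.74161 mol → 0.74161 mol Fe, 0.74161 mol O.
SiO2: 32.29/60.083 = 0.53742 mol → 0.53742 mol Si, 1.07484 mol O.
Total oxygen = 2.15389 mol. Normalization factor = 4/2.15389 = 1.85711.
Fe per 4 O = 0.74161 × 1.85711 = 1.377.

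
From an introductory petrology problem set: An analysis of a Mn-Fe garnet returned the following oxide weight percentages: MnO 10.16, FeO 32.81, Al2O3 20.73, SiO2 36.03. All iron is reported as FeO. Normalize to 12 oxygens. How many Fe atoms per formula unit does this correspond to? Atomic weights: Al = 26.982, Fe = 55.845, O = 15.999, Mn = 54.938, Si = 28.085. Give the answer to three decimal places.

2.275 Fe apfu

MnO: 10.16/70.937 = 0.14323 mol → 0.14323 mol Mn, 0.14323 mol O.
FeO: 32.81/71.844 = 0.45668 mol → 0.45668 mol Fe, 0.45668 mol O.
Al2O3: 20.73/101.961 = 0.20331 mol → 0.40662 mol Al, 0.60993 mol O.
SiO2: 36.03/60.083 = 0.59967 mol → 0.59967 mol Si, 1.19934 mol O.
Total oxygen = 2.40918 mol. Normalization factor = 12/2.40918 = 4.98095.
Fe per 12 O = 0.45668 × 4.98095 = 2.275.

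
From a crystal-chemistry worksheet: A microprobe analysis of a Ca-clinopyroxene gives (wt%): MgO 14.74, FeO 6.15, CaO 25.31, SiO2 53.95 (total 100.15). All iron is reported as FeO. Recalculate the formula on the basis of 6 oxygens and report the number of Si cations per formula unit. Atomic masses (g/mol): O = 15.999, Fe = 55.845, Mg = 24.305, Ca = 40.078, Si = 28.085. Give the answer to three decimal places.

1.996 Si apfu

MgO: 14.74/40.304 = 0.36572 mol → 0.36572 mol Mg, 0.36572 mol O.
FeO: 6.15/71.844 = 0.08560 mol → 0.08560 mol Fe, 0.08560 mol O.
CaO: 25.31/56.077 = 0.45134 mol → 0.45134 mol Ca, 0.45134 mol O.
SiO2: 53.95/60.083 = 0.89792 mol → 0.89792 mol Si, 1.79584 mol O.
Total oxygen = 2.69850 mol. Normalization factor = 6/2.69850 = 2.22346.
Si per 6 O = 0.89792 × 2.22346 = 1.996.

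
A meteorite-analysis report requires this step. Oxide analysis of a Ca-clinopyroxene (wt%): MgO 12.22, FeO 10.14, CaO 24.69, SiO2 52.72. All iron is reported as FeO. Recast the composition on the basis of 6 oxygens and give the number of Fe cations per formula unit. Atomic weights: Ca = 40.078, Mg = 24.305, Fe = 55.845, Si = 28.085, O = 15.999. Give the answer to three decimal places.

MgO: 12.22/40.304 = 0.30320 mol → 0.30320 mol Mg, 0.30320 mol O.
FeO: 10.14/71.844 = 0.14114 mol → 0.14114 mol Fe, 0.14114 mol O.
CaO: 24.69/56.077 = 0.44029 mol → 0.44029 mol Ca, 0.44029 mol O.
SiO2: 52.72/60.083 = 0.87745 mol → 0.87745 mol Si, 1.75490 mol O.
Total oxygen = 2.63953 mol. Normalization factor = 6/2.63953 = 2.27313.
Fe per 6 O = 0.14114 × 2.27313 = 0.321.

0.321 Fe apfu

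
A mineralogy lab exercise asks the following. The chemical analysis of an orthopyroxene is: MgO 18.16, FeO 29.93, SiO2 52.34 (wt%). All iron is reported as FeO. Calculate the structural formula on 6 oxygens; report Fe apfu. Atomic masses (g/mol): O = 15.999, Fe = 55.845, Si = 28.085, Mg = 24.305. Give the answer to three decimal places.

MgO: 18.16/40.304 = 0.45058 mol → 0.45058 mol Mg, 0.45058 mol O.
FeO: 29.93/71.844 = 0.41660 mol → 0.41660 mol Fe, 0.41660 mol O.
SiO2: 52.34/60.083 = 0.87113 mol → 0.87113 mol Si, 1.74226 mol O.
Total oxygen = 2.60944 mol. Normalization factor = 6/2.60944 = 2.29934.
Fe per 6 O = 0.41660 × 2.29934 = 0.958.

0.958 Fe apfu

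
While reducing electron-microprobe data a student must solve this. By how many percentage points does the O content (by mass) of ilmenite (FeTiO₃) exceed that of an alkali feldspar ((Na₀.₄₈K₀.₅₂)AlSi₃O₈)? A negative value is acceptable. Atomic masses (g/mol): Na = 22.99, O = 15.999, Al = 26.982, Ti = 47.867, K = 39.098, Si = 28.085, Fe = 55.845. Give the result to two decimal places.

-15.66 percentage points

First mineral: 47.997 g O in 151.709 g formula = 31.64 wt% O.
Second mineral: 127.992 g O in 270.595 g formula = 47.30 wt% O.
31.64% − 47.30% gives a difference of -15.66 percentage points.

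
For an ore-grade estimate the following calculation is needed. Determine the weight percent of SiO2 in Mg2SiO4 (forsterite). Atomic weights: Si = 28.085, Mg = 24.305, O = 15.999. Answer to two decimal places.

Formula mass = 140.691 g/mol.
1 Si → 1.0000 mol SiO2 per formula unit; M(SiO2) = 60.083, so SiO2 mass = 60.083 g.
60.083/140.691 × 100 = 42.71 wt%.

42.71 wt%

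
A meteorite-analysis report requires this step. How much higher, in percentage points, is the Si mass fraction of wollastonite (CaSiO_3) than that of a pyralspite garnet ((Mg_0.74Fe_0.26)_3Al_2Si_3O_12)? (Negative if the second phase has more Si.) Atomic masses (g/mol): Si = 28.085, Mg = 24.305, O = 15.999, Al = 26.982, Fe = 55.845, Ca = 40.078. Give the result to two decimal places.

4.48 percentage points

M(CaSiO_3) = 116.160 g/mol, so wt% Si = 28.085/116.160 × 100 = 24.18%.
M((Mg_0.74Fe_0.26)_3Al_2Si_3O_12) = 427.723 g/mol, so wt% Si = 84.255/427.723 × 100 = 19.70%.
24.18 − 19.70 = 4.48 pp.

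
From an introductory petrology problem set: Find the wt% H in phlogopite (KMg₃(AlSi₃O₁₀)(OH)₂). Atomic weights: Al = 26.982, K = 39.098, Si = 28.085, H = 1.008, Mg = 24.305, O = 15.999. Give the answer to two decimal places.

Formula mass = 1*39.098 + 3*24.305 + 1*26.982 + 3*28.085 + 12*15.999 + 2*1.008 = 417.254 g/mol, of which 2.016 g is H.
So H makes up 2.016/417.254 = 0.0048 of the mass, i.e. 0.48%.

0.48 mass %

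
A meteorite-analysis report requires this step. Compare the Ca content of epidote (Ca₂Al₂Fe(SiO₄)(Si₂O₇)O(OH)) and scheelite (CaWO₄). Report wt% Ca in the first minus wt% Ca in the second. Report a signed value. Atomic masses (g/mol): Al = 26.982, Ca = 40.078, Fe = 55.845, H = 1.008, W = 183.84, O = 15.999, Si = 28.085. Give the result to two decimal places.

2.67 percentage points

Ca in Ca₂Al₂Fe(SiO₄)(Si₂O₇)O(OH): molar mass 483.215 g/mol; 2×40.078 = 80.156 g → 16.59 wt%.
Ca in CaWO₄: molar mass 287.914 g/mol; 1×40.078 = 40.078 g → 13.92 wt%.
Difference = 16.59 − 13.92 = 2.67 percentage points.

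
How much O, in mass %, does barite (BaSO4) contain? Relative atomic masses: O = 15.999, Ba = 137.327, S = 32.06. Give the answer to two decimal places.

27.42 mass %

M(BaSO4) = 233.383 g/mol.
O contributes 4 × 15.999 = 63.996 g per mole.
63.996/233.383 = 0.2742 → 27.42%.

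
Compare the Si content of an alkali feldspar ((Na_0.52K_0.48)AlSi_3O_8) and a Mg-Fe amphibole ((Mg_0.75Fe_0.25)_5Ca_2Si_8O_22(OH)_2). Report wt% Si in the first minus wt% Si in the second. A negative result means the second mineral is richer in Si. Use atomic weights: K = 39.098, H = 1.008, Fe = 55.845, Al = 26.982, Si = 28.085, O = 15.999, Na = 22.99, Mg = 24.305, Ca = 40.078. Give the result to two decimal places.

4.83 percentage points

Si in (Na_0.52K_0.48)AlSi_3O_8: molar mass 269.951 g/mol; 3×28.085 = 84.255 g → 31.21 wt%.
Si in (Mg_0.75Fe_0.25)_5Ca_2Si_8O_22(OH)_2: molar mass 851.778 g/mol; 8×28.085 = 224.680 g → 26.38 wt%.
Difference = 31.21 − 26.38 = 4.83 percentage points.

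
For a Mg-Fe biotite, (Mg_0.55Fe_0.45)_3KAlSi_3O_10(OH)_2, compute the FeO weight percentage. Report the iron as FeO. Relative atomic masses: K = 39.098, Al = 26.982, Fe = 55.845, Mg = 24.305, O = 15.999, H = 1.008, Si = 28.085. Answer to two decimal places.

M((Mg_0.55Fe_0.45)_3KAlSi_3O_10(OH)_2) = 459.833 g/mol; M(FeO) = 71.844 g/mol.
Moles FeO per formula unit = 1.35 Fe ÷ 1 = 1.3500.
FeO fraction = (1.3500 × 71.844) / 459.833 = 96.989/459.833 = 0.2109.

21.09 wt%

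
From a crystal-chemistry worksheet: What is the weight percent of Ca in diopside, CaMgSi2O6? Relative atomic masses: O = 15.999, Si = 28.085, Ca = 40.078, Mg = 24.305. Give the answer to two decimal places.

M(CaMgSi2O6) = 216.547 g/mol.
Ca contributes 1 × 40.078 = 40.078 g per mole.
40.078/216.547 = 0.1851 → 18.51%.

18.51 wt%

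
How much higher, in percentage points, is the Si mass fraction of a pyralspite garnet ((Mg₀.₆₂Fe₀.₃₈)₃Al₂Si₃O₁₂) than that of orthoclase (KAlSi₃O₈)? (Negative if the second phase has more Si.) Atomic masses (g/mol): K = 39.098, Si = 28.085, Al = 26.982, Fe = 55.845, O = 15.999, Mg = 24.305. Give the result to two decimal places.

M((Mg₀.₆₂Fe₀.₃₈)₃Al₂Si₃O₁₂) = 439.078 g/mol, so wt% Si = 84.255/439.078 × 100 = 19.19%.
M(KAlSi₃O₈) = 278.327 g/mol, so wt% Si = 84.255/278.327 × 100 = 30.27%.
19.19 − 30.27 = -11.08 pp.

-11.08 percentage points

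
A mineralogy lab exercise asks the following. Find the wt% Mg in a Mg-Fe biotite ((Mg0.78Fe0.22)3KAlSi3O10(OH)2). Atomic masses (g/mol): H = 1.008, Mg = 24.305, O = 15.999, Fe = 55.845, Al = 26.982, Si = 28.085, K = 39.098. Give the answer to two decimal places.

12.98 mass %

Molar mass of (Mg0.78Fe0.22)3KAlSi3O10(OH)2: 2.34·24.305 + 0.66·55.845 + 1·39.098 + 1·26.982 + 3·28.085 + 12·15.999 + 2·1.008 = 438.070 g/mol.
Mass of Mg per formula unit: 2.34 × 24.305 = 56.874 g.
Weight fraction Mg = 56.874 / 438.070 = 0.1298.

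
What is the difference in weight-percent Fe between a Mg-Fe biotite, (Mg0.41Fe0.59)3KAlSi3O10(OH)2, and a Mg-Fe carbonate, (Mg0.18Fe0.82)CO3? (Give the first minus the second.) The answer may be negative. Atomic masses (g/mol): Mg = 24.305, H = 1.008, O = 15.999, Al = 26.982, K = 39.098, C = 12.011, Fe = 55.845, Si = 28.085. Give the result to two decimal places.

Fe in (Mg0.41Fe0.59)3KAlSi3O10(OH)2: molar mass 473.080 g/mol; 1.77×55.845 = 98.846 g → 20.89 wt%.
Fe in (Mg0.18Fe0.82)CO3: molar mass 110.176 g/mol; 0.82×55.845 = 45.793 g → 41.56 wt%.
Difference = 20.89 − 41.56 = -20.67 percentage points.

-20.67 percentage points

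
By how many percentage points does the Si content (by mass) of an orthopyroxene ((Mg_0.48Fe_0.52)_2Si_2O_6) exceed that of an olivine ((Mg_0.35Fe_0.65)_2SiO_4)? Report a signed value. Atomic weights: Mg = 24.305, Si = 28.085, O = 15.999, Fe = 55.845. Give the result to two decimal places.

First mineral: 56.170 g Si in 233.576 g formula = 24.05 wt% Si.
Second mineral: 28.085 g Si in 181.693 g formula = 15.46 wt% Si.
24.05% − 15.46% gives a difference of 8.59 percentage points.

8.59 percentage points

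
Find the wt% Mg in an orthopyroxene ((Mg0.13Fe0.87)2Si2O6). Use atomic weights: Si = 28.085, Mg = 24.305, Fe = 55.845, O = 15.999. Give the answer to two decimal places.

2.47 wt%

M((Mg0.13Fe0.87)2Si2O6) = 255.654 g/mol.
Mg contributes 0.26 × 24.305 = 6.319 g per mole.
6.319/255.654 = 0.0247 → 2.47%.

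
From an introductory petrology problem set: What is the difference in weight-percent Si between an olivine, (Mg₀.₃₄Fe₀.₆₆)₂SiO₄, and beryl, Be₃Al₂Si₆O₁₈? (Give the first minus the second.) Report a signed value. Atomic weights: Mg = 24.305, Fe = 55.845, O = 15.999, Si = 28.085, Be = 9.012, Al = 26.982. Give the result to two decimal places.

First mineral: 28.085 g Si in 182.324 g formula = 15.40 wt% Si.
Second mineral: 168.510 g Si in 537.492 g formula = 31.35 wt% Si.
15.40% − 31.35% gives a difference of -15.95 percentage points.

-15.95 percentage points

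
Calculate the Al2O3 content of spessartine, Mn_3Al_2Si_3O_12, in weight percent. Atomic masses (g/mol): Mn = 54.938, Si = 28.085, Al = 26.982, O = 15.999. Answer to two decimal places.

Molar mass of Mn_3Al_2Si_3O_12 = 3×54.938 + 2×26.982 + 3×28.085 + 12×15.999 = 495.021 g/mol.
Each formula unit contains 2 Al, equivalent to 2/2 = 1.0000 mol Al2O3.
M(Al2O3) = 2×26.982 + 3×15.999 = 101.961 g/mol.
Mass of Al2O3 per formula unit = 1.0000 × 101.961 = 101.961 g.
Al2O3 wt% = 101.961 / 495.021 × 100 = 20.60%.

20.60 wt%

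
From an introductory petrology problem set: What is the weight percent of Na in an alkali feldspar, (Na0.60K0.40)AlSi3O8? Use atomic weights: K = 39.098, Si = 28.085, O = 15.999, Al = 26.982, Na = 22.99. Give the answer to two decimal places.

5.13 mass %

M((Na0.60K0.40)AlSi3O8) = 268.662 g/mol.
Na contributes 0.60 × 22.99 = 13.794 g per mole.
13.794/268.662 = 0.0513 → 5.13%.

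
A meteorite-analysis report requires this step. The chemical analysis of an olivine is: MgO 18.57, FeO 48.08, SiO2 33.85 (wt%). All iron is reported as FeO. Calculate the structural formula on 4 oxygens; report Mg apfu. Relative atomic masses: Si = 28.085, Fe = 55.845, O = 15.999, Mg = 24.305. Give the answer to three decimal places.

0.817 Mg apfu

MgO (M=40.304): mol = 0.46075; Mg = 0.46075, O = 0.46075.
FeO (M=71.844): mol = 0.66923; Fe = 0.66923, O = 0.66923.
SiO2 (M=60.083): mol = 0.56339; Si = 0.56339, O = 1.12678.
ΣO = 2.25676; factor = 4/ΣO = 1.77245.
Mg apfu = 0.46075 × 1.77245 = 0.817.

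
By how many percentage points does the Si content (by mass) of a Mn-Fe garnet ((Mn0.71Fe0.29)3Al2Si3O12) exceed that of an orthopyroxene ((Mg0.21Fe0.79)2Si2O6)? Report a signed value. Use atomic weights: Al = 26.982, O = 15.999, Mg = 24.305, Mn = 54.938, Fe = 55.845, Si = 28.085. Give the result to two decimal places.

Si in (Mn0.71Fe0.29)3Al2Si3O12: molar mass 495.810 g/mol; 3×28.085 = 84.255 g → 16.99 wt%.
Si in (Mg0.21Fe0.79)2Si2O6: molar mass 250.607 g/mol; 2×28.085 = 56.170 g → 22.41 wt%.
Difference = 16.99 − 22.41 = -5.42 percentage points.

-5.42 percentage points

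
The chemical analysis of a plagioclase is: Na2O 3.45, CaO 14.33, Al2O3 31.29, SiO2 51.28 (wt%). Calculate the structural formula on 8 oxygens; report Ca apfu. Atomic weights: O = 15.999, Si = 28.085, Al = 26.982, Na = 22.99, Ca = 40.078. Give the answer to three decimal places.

0.696 Ca apfu

3.45 wt% Na2O ÷ 61.979 g/mol = 0.05566 mol, giving 0.11132 Na and 0.05566 O.
14.33 wt% CaO ÷ 56.077 g/mol = 0.25554 mol, giving 0.25554 Ca and 0.25554 O.
31.29 wt% Al2O3 ÷ 101.961 g/mol = 0.30688 mol, giving 0.61376 Al and 0.92064 O.
51.28 wt% SiO2 ÷ 60.083 g/mol = 0.85349 mol, giving 0.85349 Si and 1.70698 O.
Oxygen sums to 2.93882; scaling by 8/2.93882 = 2.72218 puts the formula on 8 O.
Ca: 0.25554 × 2.72218 = 0.696 atoms per formula unit.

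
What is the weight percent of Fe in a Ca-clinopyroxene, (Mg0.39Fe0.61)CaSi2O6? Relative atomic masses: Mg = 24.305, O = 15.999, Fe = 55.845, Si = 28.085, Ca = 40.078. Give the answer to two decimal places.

Molar mass of (Mg0.39Fe0.61)CaSi2O6: 0.39·24.305 + 0.61·55.845 + 1·40.078 + 2·28.085 + 6·15.999 = 235.786 g/mol.
Mass of Fe per formula unit: 0.61 × 55.845 = 34.065 g.
Weight fraction Fe = 34.065 / 235.786 = 0.1445.

14.45 wt%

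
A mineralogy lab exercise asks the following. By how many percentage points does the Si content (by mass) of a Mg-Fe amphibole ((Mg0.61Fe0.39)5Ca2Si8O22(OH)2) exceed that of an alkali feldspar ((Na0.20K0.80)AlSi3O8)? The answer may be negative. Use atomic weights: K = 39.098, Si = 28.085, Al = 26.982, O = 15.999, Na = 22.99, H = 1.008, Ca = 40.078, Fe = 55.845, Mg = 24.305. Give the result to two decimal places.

-4.92 percentage points

M((Mg0.61Fe0.39)5Ca2Si8O22(OH)2) = 873.856 g/mol, so wt% Si = 224.680/873.856 × 100 = 25.71%.
M((Na0.20K0.80)AlSi3O8) = 275.105 g/mol, so wt% Si = 84.255/275.105 × 100 = 30.63%.
25.71 − 30.63 = -4.92 pp.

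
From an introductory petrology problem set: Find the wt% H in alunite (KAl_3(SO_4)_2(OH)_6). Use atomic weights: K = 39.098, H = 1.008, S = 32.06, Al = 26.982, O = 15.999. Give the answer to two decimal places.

Formula mass = 1*39.098 + 3*26.982 + 2*32.06 + 14*15.999 + 6*1.008 = 414.198 g/mol, of which 6.048 g is H.
So H makes up 6.048/414.198 = 0.0146 of the mass, i.e. 1.46%.

1.46 wt%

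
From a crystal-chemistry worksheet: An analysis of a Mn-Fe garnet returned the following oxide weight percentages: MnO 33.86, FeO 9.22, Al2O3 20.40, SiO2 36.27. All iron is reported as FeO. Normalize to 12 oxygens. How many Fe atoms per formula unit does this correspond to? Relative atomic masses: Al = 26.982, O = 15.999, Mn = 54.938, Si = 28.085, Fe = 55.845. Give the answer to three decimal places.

MnO: 33.86/70.937 = 0.47732 mol → 0.47732 mol Mn, 0.47732 mol O.
FeO: 9.22/71.844 = 0.12833 mol → 0.12833 mol Fe, 0.12833 mol O.
Al2O3: 20.40/101.961 = 0.20008 mol → 0.40016 mol Al, 0.60024 mol O.
SiO2: 36.27/60.083 = 0.60366 mol → 0.60366 mol Si, 1.20732 mol O.
Total oxygen = 2.41321 mol. Normalization factor = 12/2.41321 = 4.97263.
Fe per 12 O = 0.12833 × 4.97263 = 0.638.

0.638 Fe apfu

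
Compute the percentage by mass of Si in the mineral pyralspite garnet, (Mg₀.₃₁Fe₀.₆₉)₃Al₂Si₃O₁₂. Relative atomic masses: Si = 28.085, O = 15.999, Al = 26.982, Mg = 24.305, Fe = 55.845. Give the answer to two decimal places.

M((Mg₀.₃₁Fe₀.₆₉)₃Al₂Si₃O₁₂) = 468.410 g/mol.
Si contributes 3 × 28.085 = 84.255 g per mole.
84.255/468.410 = 0.1799 → 17.99%.

17.99 weight percent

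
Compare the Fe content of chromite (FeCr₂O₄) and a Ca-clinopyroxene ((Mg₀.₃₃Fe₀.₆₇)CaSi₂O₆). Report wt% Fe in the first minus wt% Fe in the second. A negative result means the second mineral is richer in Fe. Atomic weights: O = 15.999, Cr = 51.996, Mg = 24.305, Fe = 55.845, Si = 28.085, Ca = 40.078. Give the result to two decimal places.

M(FeCr₂O₄) = 223.833 g/mol, so wt% Fe = 55.845/223.833 × 100 = 24.95%.
M((Mg₀.₃₃Fe₀.₆₇)CaSi₂O₆) = 237.679 g/mol, so wt% Fe = 37.416/237.679 × 100 = 15.74%.
24.95 − 15.74 = 9.21 pp.

9.21 percentage points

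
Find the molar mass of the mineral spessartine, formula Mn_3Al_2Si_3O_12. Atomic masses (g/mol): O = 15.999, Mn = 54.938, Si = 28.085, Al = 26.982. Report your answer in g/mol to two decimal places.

Mn: 3 × 54.938 = 164.8140
Al: 2 × 26.982 = 53.9640
Si: 3 × 28.085 = 84.2550
O: 12 × 15.999 = 191.9880
Summing the contributions gives the formula mass.

495.02 g/mol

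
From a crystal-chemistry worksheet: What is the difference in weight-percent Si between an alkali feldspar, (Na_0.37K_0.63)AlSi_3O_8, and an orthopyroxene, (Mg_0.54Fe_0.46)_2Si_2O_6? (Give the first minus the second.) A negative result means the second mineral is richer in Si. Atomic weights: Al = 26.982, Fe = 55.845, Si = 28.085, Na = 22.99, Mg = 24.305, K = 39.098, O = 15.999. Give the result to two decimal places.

6.49 percentage points

M((Na_0.37K_0.63)AlSi_3O_8) = 272.367 g/mol, so wt% Si = 84.255/272.367 × 100 = 30.93%.
M((Mg_0.54Fe_0.46)_2Si_2O_6) = 229.791 g/mol, so wt% Si = 56.170/229.791 × 100 = 24.44%.
30.93 − 24.44 = 6.49 pp.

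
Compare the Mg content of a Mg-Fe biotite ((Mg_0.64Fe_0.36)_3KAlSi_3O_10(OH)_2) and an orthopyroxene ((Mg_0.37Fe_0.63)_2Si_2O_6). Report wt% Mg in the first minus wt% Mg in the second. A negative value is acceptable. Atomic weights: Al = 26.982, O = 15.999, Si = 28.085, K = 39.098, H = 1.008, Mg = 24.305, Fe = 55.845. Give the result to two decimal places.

First mineral: 46.666 g Mg in 451.317 g formula = 10.34 wt% Mg.
Second mineral: 17.986 g Mg in 240.514 g formula = 7.48 wt% Mg.
10.34% − 7.48% gives a difference of 2.86 percentage points.

2.86 percentage points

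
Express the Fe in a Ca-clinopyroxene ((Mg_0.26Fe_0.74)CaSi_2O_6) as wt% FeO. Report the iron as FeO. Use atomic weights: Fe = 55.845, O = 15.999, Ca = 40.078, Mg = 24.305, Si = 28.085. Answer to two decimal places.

Molar mass of (Mg_0.26Fe_0.74)CaSi_2O_6 = 0.26·24.305 + 0.74·55.845 + 1·40.078 + 2·28.085 + 6·15.999 = 239.887 g/mol.
Each formula unit contains 0.74 Fe, equivalent to 0.74/1 = 0.7400 mol FeO.
M(FeO) = 1×55.845 + 1×15.999 = 71.844 g/mol.
Mass of FeO per formula unit = 0.7400 × 71.844 = 53.165 g.
FeO wt% = 53.165 / 239.887 × 100 = 22.16%.

22.16 wt%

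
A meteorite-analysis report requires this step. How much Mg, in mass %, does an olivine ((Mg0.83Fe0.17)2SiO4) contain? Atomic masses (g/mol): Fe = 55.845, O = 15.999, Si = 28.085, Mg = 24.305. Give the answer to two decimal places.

26.65 mass %

Formula mass = 1.66*24.305 + 0.34*55.845 + 1*28.085 + 4*15.999 = 151.415 g/mol, of which 40.346 g is Mg.
So Mg makes up 40.346/151.415 = 0.2665 of the mass, i.e. 26.65%.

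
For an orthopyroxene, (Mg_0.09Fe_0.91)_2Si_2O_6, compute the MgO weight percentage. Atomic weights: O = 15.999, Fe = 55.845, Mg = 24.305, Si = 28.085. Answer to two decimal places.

2.81 wt%

Formula mass = 258.177 g/mol.
0.18 Mg → 0.1800 mol MgO per formula unit; M(MgO) = 40.304, so MgO mass = 7.255 g.
7.255/258.177 × 100 = 2.81 wt%.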